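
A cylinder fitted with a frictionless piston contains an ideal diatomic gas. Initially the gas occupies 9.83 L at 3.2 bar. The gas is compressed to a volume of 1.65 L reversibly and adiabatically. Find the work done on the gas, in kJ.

γ = 7/5 for a diatomic ideal gas.
P₂ = P₁(V₁/V₂)^γ = 3.2×(9.83/1.65)^(7/5) = 38.93 bar.
For a reversible adiabat, W_by_gas = (P₁V₁ − P₂V₂)/(γ−1).
W_by = (320000×0.00983 − 3.893×10^6×0.00165) / (2/5) = -8193 J.
W_on_gas = −W_by = 8193 J.

W ≈ 8.19 kJ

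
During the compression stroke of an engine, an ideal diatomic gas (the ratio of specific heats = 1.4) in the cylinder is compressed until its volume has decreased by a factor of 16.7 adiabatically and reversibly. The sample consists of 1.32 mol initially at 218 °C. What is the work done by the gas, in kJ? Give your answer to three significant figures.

W ≈ -28.1 kJ

Adiabatic: T₁V₁^(γ−1) = T₂V₂^(γ−1) ⇒ T₂ = T₁ (V₁/V₂)^(γ−1).
T₁ = 218 °C = 491.1 K.
T₂ = 491.1 × 16.7^(0.4) = 1515 K.
Q = 0, so ΔU = W_on_gas = nCᵥΔT with Cᵥ = R/(γ−1) = 20.79 J/(mol·K).
ΔU = 1.32 × 20.79 × (1515 − 491.1) = 28080 J.
Work done by the gas = −ΔU = -28080 J.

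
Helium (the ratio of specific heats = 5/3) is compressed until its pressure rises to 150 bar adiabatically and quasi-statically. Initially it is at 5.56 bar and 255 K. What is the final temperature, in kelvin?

T₂ ≈ 953 K

Adiabatic: T₂/T₁ = (P₂/P₁)^((γ−1)/γ).
T₂ = 255 × (150/5.56)^(2/5) = 952.7 K.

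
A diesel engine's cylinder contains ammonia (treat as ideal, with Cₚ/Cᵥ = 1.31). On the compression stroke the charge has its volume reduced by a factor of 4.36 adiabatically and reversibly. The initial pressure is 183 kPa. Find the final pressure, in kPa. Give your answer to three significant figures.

Since PV^γ is constant along a reversible adiabat, P₂ = P₁ (V₁/V₂)^γ.
P₂ = 183 × 4.36^(1.31) = 1259 kPa.

P₂ ≈ 1260 kPa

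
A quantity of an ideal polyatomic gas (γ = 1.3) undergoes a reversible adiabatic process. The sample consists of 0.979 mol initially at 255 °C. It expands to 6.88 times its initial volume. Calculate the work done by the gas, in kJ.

W ≈ 6.30 kJ

For a reversible adiabat TV^(γ−1) is constant, so T₂ = T₁ (V₁/V₂)^(γ−1).
T₁ = 255 °C = 528.1 K.
T₂ = 528.1 × (1/6.88)^(0.3) = 296.1 K.
Q = 0, so ΔU = W_on_gas = nCᵥΔT with Cᵥ = R/(γ−1) = 27.71 J/(mol·K).
ΔU = 0.979 × 27.71 × (296.1 − 528.1) = -6295 J.
Work done by the gas = −ΔU = 6295 J.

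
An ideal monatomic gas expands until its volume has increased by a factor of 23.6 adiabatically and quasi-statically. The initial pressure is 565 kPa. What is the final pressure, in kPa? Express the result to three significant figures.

P₂ ≈ 2.91 kPa

Adiabatic: P₁V₁^γ = P₂V₂^γ ⇒ P₂ = P₁ (V₁/V₂)^γ.
For a monatomic ideal gas γ = 5/3.
P₂ = 565 × (1/23.6)^(5/3) = 2.91 kPa.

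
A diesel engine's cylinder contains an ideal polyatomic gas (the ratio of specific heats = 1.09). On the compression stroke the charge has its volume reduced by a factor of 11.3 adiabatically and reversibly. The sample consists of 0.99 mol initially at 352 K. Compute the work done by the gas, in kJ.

Adiabatic: T₁V₁^(γ−1) = T₂V₂^(γ−1) ⇒ T₂ = T₁ (V₁/V₂)^(γ−1).
T₂ = 352 × 11.3^(0.09) = 437.8 K.
Q = 0, so ΔU = W_on_gas = nCᵥΔT with Cᵥ = R/(γ−1) = 92.38 J/(mol·K).
ΔU = 0.99 × 92.38 × (437.8 − 352) = 7851 J.
Work done by the gas = −ΔU = -7851 J.

W ≈ -7.85 kJ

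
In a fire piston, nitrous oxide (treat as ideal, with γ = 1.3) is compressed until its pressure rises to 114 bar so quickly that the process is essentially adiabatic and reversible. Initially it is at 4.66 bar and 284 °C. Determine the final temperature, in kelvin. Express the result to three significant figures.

T₂ ≈ 1170 K

Adiabatic: T₂/T₁ = (P₂/P₁)^((γ−1)/γ).
T₁ = 284 °C = 557.1 K.
T₂ = 557.1 × (114/4.66)^(0.231) = 1165 K.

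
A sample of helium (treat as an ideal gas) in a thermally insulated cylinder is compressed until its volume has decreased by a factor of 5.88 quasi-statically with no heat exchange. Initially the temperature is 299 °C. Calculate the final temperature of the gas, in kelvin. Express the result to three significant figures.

For a reversible adiabat TV^(γ−1) is constant, so T₂ = T₁ (V₁/V₂)^(γ−1).
For a monatomic ideal gas γ = 5/3, so γ−1 = 2/3.
T₁ = 299 °C = 572.1 K.
T₂ = 572.1 × 5.88^(2/3) = 1864 K.

T₂ ≈ 1860 K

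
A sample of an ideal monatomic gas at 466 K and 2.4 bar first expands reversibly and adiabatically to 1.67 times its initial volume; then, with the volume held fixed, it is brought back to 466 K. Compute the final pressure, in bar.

P₃ ≈ 1.44 bar

For a monatomic ideal gas γ = 5/3.
Adiabatic step (PV^γ = const): P₂ = 2.4×(1/1.67)^(5/3) = 1.021 bar; T₂ = 466×(1/1.67)^(2/3) = 331.1 K.
Isochoric: P₃ = P₂(T₃/T₂) = 1.021 × (466/331.1) = 1.437 bar.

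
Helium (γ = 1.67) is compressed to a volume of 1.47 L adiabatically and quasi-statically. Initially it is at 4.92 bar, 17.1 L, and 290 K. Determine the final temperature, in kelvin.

T₂ ≈ 1500 K

Adiabatic: T₁V₁^(γ−1) = T₂V₂^(γ−1) ⇒ T₂ = T₁ (V₁/V₂)^(γ−1).
T₂ = 290 × (17.1/1.47)^(0.67) = 1501 K.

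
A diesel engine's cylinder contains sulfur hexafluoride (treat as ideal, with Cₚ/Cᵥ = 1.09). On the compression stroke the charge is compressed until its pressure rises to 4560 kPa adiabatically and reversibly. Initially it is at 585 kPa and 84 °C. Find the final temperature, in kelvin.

T₂ ≈ 423 K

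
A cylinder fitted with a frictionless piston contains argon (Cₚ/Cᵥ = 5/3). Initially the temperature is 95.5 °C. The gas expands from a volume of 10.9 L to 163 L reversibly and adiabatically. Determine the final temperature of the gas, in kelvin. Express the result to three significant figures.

T₂ ≈ 60.7 K

For a reversible adiabat TV^(γ−1) is constant, so T₂ = T₁ (V₁/V₂)^(γ−1).
T₁ = 95.5 °C = 368.6 K.
T₂ = 368.6 × (10.9/163)^(2/3) = 60.74 K.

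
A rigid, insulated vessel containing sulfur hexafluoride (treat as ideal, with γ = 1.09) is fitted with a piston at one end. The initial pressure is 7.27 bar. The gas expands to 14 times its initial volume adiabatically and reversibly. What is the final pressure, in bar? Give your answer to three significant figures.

Since PV^γ is constant along a reversible adiabat, P₂ = P₁ (V₁/V₂)^γ.
P₂ = 7.27 × (1/14)^(1.09) = 0.4095 bar.

P₂ ≈ 0.410 bar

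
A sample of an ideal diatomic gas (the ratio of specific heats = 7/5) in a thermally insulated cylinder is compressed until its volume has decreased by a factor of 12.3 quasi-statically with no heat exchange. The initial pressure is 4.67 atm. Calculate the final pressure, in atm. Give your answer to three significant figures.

Since PV^γ is constant along a reversible adiabat, P₂ = P₁ (V₁/V₂)^γ.
P₂ = 4.67 × 12.3^(7/5) = 156.7 atm.

P₂ ≈ 157 atm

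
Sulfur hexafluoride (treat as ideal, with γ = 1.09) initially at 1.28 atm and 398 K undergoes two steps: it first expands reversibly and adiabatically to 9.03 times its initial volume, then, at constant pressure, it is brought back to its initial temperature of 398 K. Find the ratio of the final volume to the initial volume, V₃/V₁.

Adiabatic step: V₂/V₁ = 9.03; T₂ = T₁·(1/9.03)^(0.09) = 326.5 K.
Isobaric step: V₃/V₂ = T₃/T₂ = 398/326.5.
V₃/V₁ = (V₂/V₁)(V₃/V₂) = 9.03 × (398/326.5) = 11.01.

V₃/V₁ ≈ 11.0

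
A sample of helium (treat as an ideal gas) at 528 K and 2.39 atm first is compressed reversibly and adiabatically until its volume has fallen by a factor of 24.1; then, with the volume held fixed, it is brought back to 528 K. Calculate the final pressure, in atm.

P₃ ≈ 57.6 atm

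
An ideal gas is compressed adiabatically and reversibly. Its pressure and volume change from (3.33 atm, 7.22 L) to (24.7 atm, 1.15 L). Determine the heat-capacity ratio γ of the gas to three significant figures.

PV^γ = const ⇒ γ = ln(P₂/P₁) / ln(V₁/V₂).
γ = ln(24.7/3.33) / ln(7.22/1.15) = 1.091.

γ ≈ 1.09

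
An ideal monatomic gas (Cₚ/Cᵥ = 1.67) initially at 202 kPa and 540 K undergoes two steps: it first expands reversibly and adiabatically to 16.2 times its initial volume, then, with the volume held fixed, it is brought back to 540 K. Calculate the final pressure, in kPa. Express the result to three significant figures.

Adiabatic step (PV^γ = const): P₂ = 202×(1/16.2)^(1.67) = 1.93 kPa; T₂ = 540×(1/16.2)^(0.67) = 83.56 K.
Isochoric: P₃ = P₂(T₃/T₂) = 1.93 × (540/83.56) = 12.47 kPa.

P₃ ≈ 12.5 kPa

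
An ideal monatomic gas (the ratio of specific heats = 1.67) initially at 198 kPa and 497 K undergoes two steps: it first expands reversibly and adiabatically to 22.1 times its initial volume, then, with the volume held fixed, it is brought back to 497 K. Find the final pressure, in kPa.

P₃ ≈ 8.96 kPa

Adiabatic step (PV^γ = const): P₂ = 198×(1/22.1)^(1.67) = 1.126 kPa; T₂ = 497×(1/22.1)^(0.67) = 62.46 K.
Isochoric: P₃ = P₂(T₃/T₂) = 1.126 × (497/62.46) = 8.959 kPa.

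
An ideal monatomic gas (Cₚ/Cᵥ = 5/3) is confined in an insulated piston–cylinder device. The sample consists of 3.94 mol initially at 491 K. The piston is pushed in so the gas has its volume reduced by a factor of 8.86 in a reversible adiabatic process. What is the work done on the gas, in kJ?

W ≈ 79.2 kJ

For a reversible adiabat TV^(γ−1) is constant, so T₂ = T₁ (V₁/V₂)^(γ−1).
T₂ = 491 × 8.86^(2/3) = 2102 K.
Q = 0, so ΔU = W_on_gas = nCᵥΔT with Cᵥ = R/(γ−1) = 12.47 J/(mol·K).
ΔU = 3.94 × 12.47 × (2102 − 491) = 79170 J.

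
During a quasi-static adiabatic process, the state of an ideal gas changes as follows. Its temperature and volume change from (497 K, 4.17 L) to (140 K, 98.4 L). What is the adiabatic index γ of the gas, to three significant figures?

γ ≈ 1.40

TV^(γ−1) = const ⇒ γ − 1 = ln(T₂/T₁) / ln(V₁/V₂).
γ = 1 + ln(140/497) / ln(4.17/98.4) = 1.401.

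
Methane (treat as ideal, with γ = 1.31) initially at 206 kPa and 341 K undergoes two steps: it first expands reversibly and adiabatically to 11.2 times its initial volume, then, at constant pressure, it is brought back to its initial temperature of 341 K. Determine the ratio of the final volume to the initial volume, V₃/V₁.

V₃/V₁ ≈ 23.7

Adiabatic step: V₂/V₁ = 11.2; T₂ = T₁·(1/11.2)^(0.31) = 161.2 K.
Isobaric step: V₃/V₂ = T₃/T₂ = 341/161.2.
V₃/V₁ = (V₂/V₁)(V₃/V₂) = 11.2 × (341/161.2) = 23.69.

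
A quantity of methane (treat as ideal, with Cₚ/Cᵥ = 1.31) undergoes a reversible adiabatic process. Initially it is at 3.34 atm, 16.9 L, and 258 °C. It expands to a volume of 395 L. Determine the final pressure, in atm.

P₂ ≈ 0.0538 atm

Since PV^γ is constant along a reversible adiabat, P₂ = P₁ (V₁/V₂)^γ.
P₂ = 3.34 × (16.9/395)^(1.31) = 0.05379 atm.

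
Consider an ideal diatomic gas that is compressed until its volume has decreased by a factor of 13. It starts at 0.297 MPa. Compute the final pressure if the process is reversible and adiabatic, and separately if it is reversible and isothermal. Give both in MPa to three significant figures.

For a diatomic ideal gas γ = 7/5.
Isothermal: P₂ = P₁(V₁/V₂) = 0.297×13 = 3.861 MPa.
Adiabatic: P₂ = P₁(V₁/V₂)^γ = 0.297×13^(7/5) = 10.77 MPa.

adiabatic: 10.8 MPa; isothermal: 3.86 MPa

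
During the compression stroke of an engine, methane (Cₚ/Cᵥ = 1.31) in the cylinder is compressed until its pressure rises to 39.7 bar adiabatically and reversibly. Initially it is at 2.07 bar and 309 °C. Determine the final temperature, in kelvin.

T₂ ≈ 1170 K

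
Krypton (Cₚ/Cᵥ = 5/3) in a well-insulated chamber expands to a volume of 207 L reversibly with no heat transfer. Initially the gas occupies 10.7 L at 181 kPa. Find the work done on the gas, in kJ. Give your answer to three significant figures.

W ≈ -2.50 kJ

P₂ = P₁(V₁/V₂)^γ = 181×(10.7/207)^(5/3) = 1.298 kPa.
For a reversible adiabat, W_by_gas = (P₁V₁ − P₂V₂)/(γ−1).
W_by = (181000×0.0107 − 1298×0.207) / (2/3) = 2502 J.
W_on_gas = −W_by = -2502 J.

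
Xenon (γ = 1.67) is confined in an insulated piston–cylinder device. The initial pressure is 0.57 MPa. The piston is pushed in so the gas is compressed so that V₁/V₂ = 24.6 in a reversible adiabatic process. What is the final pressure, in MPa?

P₂ ≈ 120 MPa

Adiabatic: P₁V₁^γ = P₂V₂^γ ⇒ P₂ = P₁ (V₁/V₂)^γ.
P₂ = 0.57 × 24.6^(1.67) = 119.9 MPa.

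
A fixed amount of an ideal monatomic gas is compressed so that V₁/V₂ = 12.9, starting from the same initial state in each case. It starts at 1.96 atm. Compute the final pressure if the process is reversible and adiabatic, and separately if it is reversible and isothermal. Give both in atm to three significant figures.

adiabatic: 139 atm; isothermal: 25.3 atm

For a monatomic ideal gas γ = 5/3.
Isothermal: P₂ = P₁(V₁/V₂) = 1.96×12.9 = 25.28 atm.
Adiabatic: P₂ = P₁(V₁/V₂)^γ = 1.96×12.9^(5/3) = 139.1 atm.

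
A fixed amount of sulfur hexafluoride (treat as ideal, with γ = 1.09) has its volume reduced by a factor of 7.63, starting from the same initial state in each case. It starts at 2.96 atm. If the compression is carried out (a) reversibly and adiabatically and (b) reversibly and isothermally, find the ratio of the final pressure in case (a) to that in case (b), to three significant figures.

Isothermal: P_b = P₁(V₁/V₂) = 2.96×7.63.
Adiabatic: P_a = P₁(V₁/V₂)^γ = 2.96×7.63^(1.09).
P_a/P_b = (V₁/V₂)^(γ−1) = 7.63^(0.09) = 1.201.

P_adiabatic / P_isothermal ≈ 1.20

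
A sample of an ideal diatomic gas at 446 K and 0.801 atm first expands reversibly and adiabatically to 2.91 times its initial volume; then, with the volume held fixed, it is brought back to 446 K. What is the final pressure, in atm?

P₃ ≈ 0.275 atm

For a diatomic ideal gas γ = 7/5.
Adiabatic step (PV^γ = const): P₂ = 0.801×(1/2.91)^(7/5) = 0.1795 atm; T₂ = 446×(1/2.91)^(2/5) = 290.9 K.
Isochoric: P₃ = P₂(T₃/T₂) = 0.1795 × (446/290.9) = 0.2753 atm.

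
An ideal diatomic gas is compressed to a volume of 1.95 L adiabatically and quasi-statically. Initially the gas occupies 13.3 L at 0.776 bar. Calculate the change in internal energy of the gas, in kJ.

ΔU ≈ 2.98 kJ

γ = 7/5 for a diatomic ideal gas.
P₂ = P₁(V₁/V₂)^γ = 0.776×(13.3/1.95)^(7/5) = 11.41 bar.
For a reversible adiabat, W_by_gas = (P₁V₁ − P₂V₂)/(γ−1).
W_by = (77600×0.0133 − 1.141×10^6×0.00195) / (2/5) = -2981 J.
Q = 0 ⇒ ΔU = −W_by = 2981 J.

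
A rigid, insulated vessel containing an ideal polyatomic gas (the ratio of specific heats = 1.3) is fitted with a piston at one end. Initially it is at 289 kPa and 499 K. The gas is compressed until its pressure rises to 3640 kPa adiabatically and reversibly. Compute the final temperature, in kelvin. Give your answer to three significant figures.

T₂ ≈ 895 K

Along an adiabat T P^((1−γ)/γ) is constant, so T₂ = T₁ (P₂/P₁)^((γ−1)/γ).
T₂ = 499 × (3640/289)^(0.231) = 895.4 K.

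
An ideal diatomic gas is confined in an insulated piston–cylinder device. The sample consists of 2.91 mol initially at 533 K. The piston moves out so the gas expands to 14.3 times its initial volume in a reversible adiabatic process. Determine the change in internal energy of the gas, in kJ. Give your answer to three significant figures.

For a reversible adiabat TV^(γ−1) is constant, so T₂ = T₁ (V₁/V₂)^(γ−1).
γ = 7/5 for a diatomic ideal gas, so γ−1 = 2/5.
T₂ = 533 × (1/14.3)^(2/5) = 183.9 K.
Q = 0, so ΔU = W_on_gas = nCᵥΔT with Cᵥ = R/(γ−1) = 20.79 J/(mol·K).
ΔU = 2.91 × 20.79 × (183.9 − 533) = -21110 J.

ΔU ≈ -21.1 kJ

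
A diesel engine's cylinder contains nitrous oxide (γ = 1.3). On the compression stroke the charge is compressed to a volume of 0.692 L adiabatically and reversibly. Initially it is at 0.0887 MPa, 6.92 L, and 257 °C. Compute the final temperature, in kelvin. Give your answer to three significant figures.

T₂ ≈ 1060 K

Adiabatic: T₁V₁^(γ−1) = T₂V₂^(γ−1) ⇒ T₂ = T₁ (V₁/V₂)^(γ−1).
T₁ = 257 °C = 530.1 K.
T₂ = 530.1 × (6.92/0.692)^(0.3) = 1058 K.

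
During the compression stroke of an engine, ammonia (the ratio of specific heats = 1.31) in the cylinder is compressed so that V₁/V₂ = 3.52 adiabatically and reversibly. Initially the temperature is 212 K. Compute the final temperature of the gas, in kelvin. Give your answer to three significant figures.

T₂ ≈ 313 K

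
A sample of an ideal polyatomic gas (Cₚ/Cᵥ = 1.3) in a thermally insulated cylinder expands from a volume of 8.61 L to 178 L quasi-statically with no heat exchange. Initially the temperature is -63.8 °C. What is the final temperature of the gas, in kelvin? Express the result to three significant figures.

Adiabatic: T₁V₁^(γ−1) = T₂V₂^(γ−1) ⇒ T₂ = T₁ (V₁/V₂)^(γ−1).
T₁ = -63.8 °C = 209.3 K.
T₂ = 209.3 × (8.61/178)^(0.3) = 84.38 K.

T₂ ≈ 84.4 K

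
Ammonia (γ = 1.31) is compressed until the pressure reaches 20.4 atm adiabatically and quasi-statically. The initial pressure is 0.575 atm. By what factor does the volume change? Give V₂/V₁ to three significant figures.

V₂/V₁ ≈ 0.0656

From PV^γ = const, V₂/V₁ = (P₁/P₂)^(1/γ).
V₂/V₁ = (0.575/20.4)^(0.763) = 0.06559.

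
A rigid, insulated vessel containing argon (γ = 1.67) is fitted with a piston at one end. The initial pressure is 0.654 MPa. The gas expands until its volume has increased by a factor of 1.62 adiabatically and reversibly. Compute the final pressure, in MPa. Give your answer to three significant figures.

P₂ ≈ 0.292 MPa

Adiabatic: P₁V₁^γ = P₂V₂^γ ⇒ P₂ = P₁ (V₁/V₂)^γ.
P₂ = 0.654 × (1/1.62)^(1.67) = 0.2922 MPa.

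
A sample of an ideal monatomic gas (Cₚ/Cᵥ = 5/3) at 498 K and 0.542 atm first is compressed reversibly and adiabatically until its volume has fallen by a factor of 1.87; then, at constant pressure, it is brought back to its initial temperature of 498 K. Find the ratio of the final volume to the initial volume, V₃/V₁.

Adiabatic step: V₂/V₁ = 0.5348; T₂ = T₁·1.87^(2/3) = 755.9 K.
Isobaric step: V₃/V₂ = T₃/T₂ = 498/755.9.
V₃/V₁ = (V₂/V₁)(V₃/V₂) = 0.5348 × (498/755.9) = 0.3523.

V₃/V₁ ≈ 0.352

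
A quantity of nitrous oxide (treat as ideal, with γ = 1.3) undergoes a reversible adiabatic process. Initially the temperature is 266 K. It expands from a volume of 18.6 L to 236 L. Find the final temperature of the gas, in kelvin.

For a reversible adiabat TV^(γ−1) is constant, so T₂ = T₁ (V₁/V₂)^(γ−1).
T₂ = 266 × (18.6/236)^(0.3) = 124.1 K.

T₂ ≈ 124 K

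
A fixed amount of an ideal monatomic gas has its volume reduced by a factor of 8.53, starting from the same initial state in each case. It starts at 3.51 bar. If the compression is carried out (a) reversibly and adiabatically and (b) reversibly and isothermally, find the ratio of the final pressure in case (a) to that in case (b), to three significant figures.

P_adiabatic / P_isothermal ≈ 4.17

For a monatomic ideal gas γ = 5/3.
Isothermal: P_b = P₁(V₁/V₂) = 3.51×8.53.
Adiabatic: P_a = P₁(V₁/V₂)^γ = 3.51×8.53^(5/3).
P_a/P_b = (V₁/V₂)^(γ−1) = 8.53^(2/3) = 4.175.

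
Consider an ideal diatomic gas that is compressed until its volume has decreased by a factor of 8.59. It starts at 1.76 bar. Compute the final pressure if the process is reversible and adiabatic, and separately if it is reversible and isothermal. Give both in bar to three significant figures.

For a diatomic ideal gas γ = 7/5.
Isothermal: P₂ = P₁(V₁/V₂) = 1.76×8.59 = 15.12 bar.
Adiabatic: P₂ = P₁(V₁/V₂)^γ = 1.76×8.59^(7/5) = 35.74 bar.

adiabatic: 35.7 bar; isothermal: 15.1 bar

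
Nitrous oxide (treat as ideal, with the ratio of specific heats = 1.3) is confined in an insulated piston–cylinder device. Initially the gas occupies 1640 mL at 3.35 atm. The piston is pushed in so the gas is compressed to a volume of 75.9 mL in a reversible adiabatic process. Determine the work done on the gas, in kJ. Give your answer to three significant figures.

P₂ = P₁(V₁/V₂)^γ = 3.35×(1640/75.9)^(1.3) = 182 atm.
For a reversible adiabat, W_by_gas = (P₁V₁ − P₂V₂)/(γ−1).
W_by = (339400×0.00164 − 1.844×10^7×7.59×10^-5) / (0.3) = -2810 J.
W_on_gas = −W_by = 2810 J.

W ≈ 2.81 kJ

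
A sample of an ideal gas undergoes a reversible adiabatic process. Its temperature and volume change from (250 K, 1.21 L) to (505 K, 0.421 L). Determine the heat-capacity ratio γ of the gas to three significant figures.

γ ≈ 1.67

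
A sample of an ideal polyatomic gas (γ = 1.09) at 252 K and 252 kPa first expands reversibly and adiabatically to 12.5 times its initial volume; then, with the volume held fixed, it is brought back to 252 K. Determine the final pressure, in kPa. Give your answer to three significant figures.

P₃ ≈ 20.2 kPa

Adiabatic step (PV^γ = const): P₂ = 252×(1/12.5)^(1.09) = 16.06 kPa; T₂ = 252×(1/12.5)^(0.09) = 200.8 K.
Isochoric: P₃ = P₂(T₃/T₂) = 16.06 × (252/200.8) = 20.16 kPa.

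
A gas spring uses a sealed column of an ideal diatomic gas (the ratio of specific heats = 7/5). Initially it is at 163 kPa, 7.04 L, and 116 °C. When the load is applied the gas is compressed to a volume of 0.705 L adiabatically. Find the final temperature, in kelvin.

For a reversible adiabat TV^(γ−1) is constant, so T₂ = T₁ (V₁/V₂)^(γ−1).
T₁ = 116 °C = 389.1 K.
T₂ = 389.1 × (7.04/0.705)^(2/5) = 976.9 K.

T₂ ≈ 977 K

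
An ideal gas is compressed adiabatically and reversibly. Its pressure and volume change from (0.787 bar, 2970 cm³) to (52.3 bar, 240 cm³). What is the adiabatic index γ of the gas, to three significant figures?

γ ≈ 1.67

PV^γ = const ⇒ γ = ln(P₂/P₁) / ln(V₁/V₂).
γ = ln(52.3/0.787) / ln(2970/240) = 1.668.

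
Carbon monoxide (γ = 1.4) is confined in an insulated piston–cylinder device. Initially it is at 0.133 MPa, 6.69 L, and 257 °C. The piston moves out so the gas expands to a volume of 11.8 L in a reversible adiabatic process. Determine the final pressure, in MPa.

Since PV^γ is constant along a reversible adiabat, P₂ = P₁ (V₁/V₂)^γ.
P₂ = 0.133 × (6.69/11.8)^(1.4) = 0.06009 MPa.

P₂ ≈ 0.0601 MPa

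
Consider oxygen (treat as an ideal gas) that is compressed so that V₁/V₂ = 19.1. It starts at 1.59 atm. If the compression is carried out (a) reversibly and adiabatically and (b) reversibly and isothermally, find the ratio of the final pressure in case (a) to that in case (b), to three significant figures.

For a diatomic ideal gas γ = 7/5.
Isothermal: P_b = P₁(V₁/V₂) = 1.59×19.1.
Adiabatic: P_a = P₁(V₁/V₂)^γ = 1.59×19.1^(7/5).
P_a/P_b = (V₁/V₂)^(γ−1) = 19.1^(2/5) = 3.254.

P_adiabatic / P_isothermal ≈ 3.25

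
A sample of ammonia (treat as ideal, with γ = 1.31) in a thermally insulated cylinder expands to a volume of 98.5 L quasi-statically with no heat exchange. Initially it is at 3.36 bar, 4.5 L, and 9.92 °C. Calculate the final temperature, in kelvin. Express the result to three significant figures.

For a reversible adiabat TV^(γ−1) is constant, so T₂ = T₁ (V₁/V₂)^(γ−1).
T₁ = 9.92 °C = 283.1 K.
T₂ = 283.1 × (4.5/98.5)^(0.31) = 108.7 K.

T₂ ≈ 109 K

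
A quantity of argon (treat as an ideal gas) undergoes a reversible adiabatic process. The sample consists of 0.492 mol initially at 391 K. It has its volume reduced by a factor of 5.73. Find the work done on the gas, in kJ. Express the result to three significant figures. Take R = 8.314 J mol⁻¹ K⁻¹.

W ≈ 5.28 kJ

For a reversible adiabat TV^(γ−1) is constant, so T₂ = T₁ (V₁/V₂)^(γ−1).
γ = 5/3 for a monatomic ideal gas, so γ−1 = 2/3.
T₂ = 391 × 5.73^(2/3) = 1252 K.
Q = 0, so ΔU = W_on_gas = nCᵥΔT with Cᵥ = R/(γ−1) = 12.47 J/(mol·K).
ΔU = 0.492 × 12.47 × (1252 − 391) = 5283 J.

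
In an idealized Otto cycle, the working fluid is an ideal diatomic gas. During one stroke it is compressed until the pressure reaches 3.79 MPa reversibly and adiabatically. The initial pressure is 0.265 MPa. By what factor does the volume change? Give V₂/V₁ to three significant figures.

V₂/V₁ ≈ 0.150

From PV^γ = const, V₂/V₁ = (P₁/P₂)^(1/γ).
For a diatomic ideal gas γ = 7/5.
V₂/V₁ = (0.265/3.79)^(5/7) = 0.1495.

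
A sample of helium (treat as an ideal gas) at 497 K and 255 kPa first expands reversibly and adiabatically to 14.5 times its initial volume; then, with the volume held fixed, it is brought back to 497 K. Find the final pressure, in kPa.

For a monatomic ideal gas γ = 5/3.
Adiabatic step (PV^γ = const): P₂ = 255×(1/14.5)^(5/3) = 2.958 kPa; T₂ = 497×(1/14.5)^(2/3) = 83.58 K.
Isochoric: P₃ = P₂(T₃/T₂) = 2.958 × (497/83.58) = 17.59 kPa.

P₃ ≈ 17.6 kPa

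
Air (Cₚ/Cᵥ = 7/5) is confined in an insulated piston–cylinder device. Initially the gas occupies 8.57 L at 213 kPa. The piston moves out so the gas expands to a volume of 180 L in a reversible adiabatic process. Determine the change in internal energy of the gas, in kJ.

ΔU ≈ -3.21 kJ

P₂ = P₁(V₁/V₂)^γ = 213×(8.57/180)^(7/5) = 3 kPa.
For a reversible adiabat, W_by_gas = (P₁V₁ − P₂V₂)/(γ−1).
W_by = (213000×0.00857 − 3000×0.18) / (2/5) = 3213 J.
Q = 0 ⇒ ΔU = −W_by = -3213 J.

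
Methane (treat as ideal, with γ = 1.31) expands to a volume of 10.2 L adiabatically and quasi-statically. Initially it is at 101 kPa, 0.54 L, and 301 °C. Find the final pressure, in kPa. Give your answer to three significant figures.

P₂ ≈ 2.15 kPa

Adiabatic: P₁V₁^γ = P₂V₂^γ ⇒ P₂ = P₁ (V₁/V₂)^γ.
P₂ = 101 × (0.54/10.2)^(1.31) = 2.15 kPa.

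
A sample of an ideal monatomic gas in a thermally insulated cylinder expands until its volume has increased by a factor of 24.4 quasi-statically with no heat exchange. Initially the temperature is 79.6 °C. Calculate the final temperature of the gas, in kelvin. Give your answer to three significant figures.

T₂ ≈ 41.9 K

For a reversible adiabat TV^(γ−1) is constant, so T₂ = T₁ (V₁/V₂)^(γ−1).
For a monatomic ideal gas γ = 5/3, so γ−1 = 2/3.
T₁ = 79.6 °C = 352.8 K.
T₂ = 352.8 × (1/24.4)^(2/3) = 41.93 K.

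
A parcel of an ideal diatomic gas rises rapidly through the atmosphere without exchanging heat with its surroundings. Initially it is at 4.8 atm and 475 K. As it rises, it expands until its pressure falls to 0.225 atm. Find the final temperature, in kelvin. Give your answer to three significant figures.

T₂ ≈ 198 K

Along an adiabat T P^((1−γ)/γ) is constant, so T₂ = T₁ (P₂/P₁)^((γ−1)/γ).
For a diatomic ideal gas γ = 7/5, so (γ−1)/γ = 2/7.
T₂ = 475 × (0.225/4.8)^(2/7) = 198.1 K.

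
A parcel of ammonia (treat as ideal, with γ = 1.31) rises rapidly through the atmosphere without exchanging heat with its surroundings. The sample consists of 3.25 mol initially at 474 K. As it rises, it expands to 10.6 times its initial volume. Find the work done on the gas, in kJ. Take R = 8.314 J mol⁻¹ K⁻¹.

Adiabatic: T₁V₁^(γ−1) = T₂V₂^(γ−1) ⇒ T₂ = T₁ (V₁/V₂)^(γ−1).
T₂ = 474 × (1/10.6)^(0.31) = 228 K.
Q = 0, so ΔU = W_on_gas = nCᵥΔT with Cᵥ = R/(γ−1) = 26.82 J/(mol·K).
ΔU = 3.25 × 26.82 × (228 − 474) = -21440 J.

W ≈ -21.4 kJ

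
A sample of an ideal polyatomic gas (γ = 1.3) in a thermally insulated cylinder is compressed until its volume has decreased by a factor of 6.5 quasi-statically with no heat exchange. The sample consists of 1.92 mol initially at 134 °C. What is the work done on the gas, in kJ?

W ≈ 16.3 kJ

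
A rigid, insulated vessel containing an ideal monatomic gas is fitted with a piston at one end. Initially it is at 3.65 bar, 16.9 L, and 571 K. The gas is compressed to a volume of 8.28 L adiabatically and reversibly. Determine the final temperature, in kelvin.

T₂ ≈ 919 K

Adiabatic: T₁V₁^(γ−1) = T₂V₂^(γ−1) ⇒ T₂ = T₁ (V₁/V₂)^(γ−1).
γ = 5/3 for a monatomic ideal gas.
T₂ = 571 × (16.9/8.28)^(2/3) = 918.8 K.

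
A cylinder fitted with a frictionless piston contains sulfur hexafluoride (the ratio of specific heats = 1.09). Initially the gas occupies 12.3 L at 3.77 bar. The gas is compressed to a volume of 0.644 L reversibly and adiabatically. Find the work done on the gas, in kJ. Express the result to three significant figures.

P₂ = P₁(V₁/V₂)^γ = 3.77×(12.3/0.644)^(1.09) = 93.9 bar.
For a reversible adiabat, W_by_gas = (P₁V₁ − P₂V₂)/(γ−1).
W_by = (377000×0.0123 − 9.39×10^6×0.000644) / (0.09) = -15670 J.
W_on_gas = −W_by = 15670 J.

W ≈ 15.7 kJ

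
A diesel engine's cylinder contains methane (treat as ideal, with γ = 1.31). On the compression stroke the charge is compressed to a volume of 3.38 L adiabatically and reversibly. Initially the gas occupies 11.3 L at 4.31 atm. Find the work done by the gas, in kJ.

P₂ = P₁(V₁/V₂)^γ = 4.31×(11.3/3.38)^(1.31) = 20.95 atm.
For a reversible adiabat, W_by_gas = (P₁V₁ − P₂V₂)/(γ−1).
W_by = (436700×0.0113 − 2.122×10^6×0.00338) / (0.31) = -7223 J.

W ≈ -7.22 kJ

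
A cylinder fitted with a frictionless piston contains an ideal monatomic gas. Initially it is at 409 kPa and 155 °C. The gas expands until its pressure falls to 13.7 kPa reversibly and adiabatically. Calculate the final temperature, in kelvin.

Along an adiabat T P^((1−γ)/γ) is constant, so T₂ = T₁ (P₂/P₁)^((γ−1)/γ).
For a monatomic ideal gas γ = 5/3, so (γ−1)/γ = 2/5.
T₁ = 155 °C = 428.1 K.
T₂ = 428.1 × (13.7/409)^(2/5) = 110.1 K.

T₂ ≈ 110 K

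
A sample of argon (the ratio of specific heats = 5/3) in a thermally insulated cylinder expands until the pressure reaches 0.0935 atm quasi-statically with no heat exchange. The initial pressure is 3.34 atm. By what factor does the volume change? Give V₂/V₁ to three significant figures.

From PV^γ = const, V₂/V₁ = (P₁/P₂)^(1/γ).
V₂/V₁ = (3.34/0.0935)^(3/5) = 8.546.

V₂/V₁ ≈ 8.55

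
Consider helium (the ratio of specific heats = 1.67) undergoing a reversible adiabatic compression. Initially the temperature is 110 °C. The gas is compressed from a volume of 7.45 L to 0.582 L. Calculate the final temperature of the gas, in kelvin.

For a reversible adiabat TV^(γ−1) is constant, so T₂ = T₁ (V₁/V₂)^(γ−1).
T₁ = 110 °C = 383.1 K.
T₂ = 383.1 × (7.45/0.582)^(0.67) = 2115 K.

T₂ ≈ 2110 K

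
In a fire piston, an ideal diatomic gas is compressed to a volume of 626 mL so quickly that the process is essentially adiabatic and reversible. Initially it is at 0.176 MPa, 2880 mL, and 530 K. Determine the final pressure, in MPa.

Adiabatic: P₁V₁^γ = P₂V₂^γ ⇒ P₂ = P₁ (V₁/V₂)^γ.
γ = 7/5 for a diatomic ideal gas.
P₂ = 0.176 × (2880/626)^(7/5) = 1.491 MPa.

P₂ ≈ 1.49 MPa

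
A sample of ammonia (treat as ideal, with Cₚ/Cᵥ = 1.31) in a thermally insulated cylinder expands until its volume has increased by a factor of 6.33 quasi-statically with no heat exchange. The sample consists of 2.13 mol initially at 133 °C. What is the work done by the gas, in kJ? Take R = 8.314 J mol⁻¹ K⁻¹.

For a reversible adiabat TV^(γ−1) is constant, so T₂ = T₁ (V₁/V₂)^(γ−1).
T₁ = 133 °C = 406.1 K.
T₂ = 406.1 × (1/6.33)^(0.31) = 229.2 K.
Q = 0, so ΔU = W_on_gas = nCᵥΔT with Cᵥ = R/(γ−1) = 26.82 J/(mol·K).
ΔU = 2.13 × 26.82 × (229.2 − 406.1) = -10110 J.
Work done by the gas = −ΔU = 10110 J.

W ≈ 10.1 kJ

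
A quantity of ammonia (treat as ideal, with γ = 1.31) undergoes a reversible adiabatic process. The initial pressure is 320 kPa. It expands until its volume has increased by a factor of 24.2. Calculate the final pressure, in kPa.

P₂ ≈ 4.92 kPa

Since PV^γ is constant along a reversible adiabat, P₂ = P₁ (V₁/V₂)^γ.
P₂ = 320 × (1/24.2)^(1.31) = 4.924 kPa.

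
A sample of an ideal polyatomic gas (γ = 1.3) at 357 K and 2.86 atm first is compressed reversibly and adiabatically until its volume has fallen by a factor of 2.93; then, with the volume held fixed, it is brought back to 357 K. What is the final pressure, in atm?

P₃ ≈ 8.38 atm

Adiabatic step (PV^γ = const): P₂ = 2.86×2.93^(1.3) = 11.57 atm; T₂ = 357×2.93^(0.3) = 492.9 K.
Isochoric: P₃ = P₂(T₃/T₂) = 11.57 × (357/492.9) = 8.38 atm.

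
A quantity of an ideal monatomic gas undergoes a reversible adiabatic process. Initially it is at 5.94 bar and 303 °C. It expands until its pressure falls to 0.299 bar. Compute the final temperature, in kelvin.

T₂ ≈ 174 K

Along an adiabat T P^((1−γ)/γ) is constant, so T₂ = T₁ (P₂/P₁)^((γ−1)/γ).
For a monatomic ideal gas γ = 5/3, so (γ−1)/γ = 2/5.
T₁ = 303 °C = 576.1 K.
T₂ = 576.1 × (0.299/5.94)^(2/5) = 174.3 K.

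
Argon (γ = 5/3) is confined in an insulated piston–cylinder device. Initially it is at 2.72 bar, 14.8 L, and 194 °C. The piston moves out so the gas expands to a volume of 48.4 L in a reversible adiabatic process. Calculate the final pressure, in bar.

Adiabatic: P₁V₁^γ = P₂V₂^γ ⇒ P₂ = P₁ (V₁/V₂)^γ.
P₂ = 2.72 × (14.8/48.4)^(5/3) = 0.3775 bar.

P₂ ≈ 0.378 bar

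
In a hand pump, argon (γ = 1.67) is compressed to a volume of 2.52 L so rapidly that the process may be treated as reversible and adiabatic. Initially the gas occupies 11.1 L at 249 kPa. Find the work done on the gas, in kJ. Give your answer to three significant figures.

P₂ = P₁(V₁/V₂)^γ = 249×(11.1/2.52)^(1.67) = 2962 kPa.
For a reversible adiabat, W_by_gas = (P₁V₁ − P₂V₂)/(γ−1).
W_by = (249000×0.0111 − 2.962×10^6×0.00252) / (0.67) = -7015 J.
W_on_gas = −W_by = 7015 J.

W ≈ 7.01 kJ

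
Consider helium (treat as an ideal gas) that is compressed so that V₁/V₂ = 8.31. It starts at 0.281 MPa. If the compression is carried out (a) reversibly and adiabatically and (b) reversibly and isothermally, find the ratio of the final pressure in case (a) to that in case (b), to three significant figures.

For a monatomic ideal gas γ = 5/3.
Isothermal: P_b = P₁(V₁/V₂) = 0.281×8.31.
Adiabatic: P_a = P₁(V₁/V₂)^γ = 0.281×8.31^(5/3).
P_a/P_b = (V₁/V₂)^(γ−1) = 8.31^(2/3) = 4.103.

P_adiabatic / P_isothermal ≈ 4.10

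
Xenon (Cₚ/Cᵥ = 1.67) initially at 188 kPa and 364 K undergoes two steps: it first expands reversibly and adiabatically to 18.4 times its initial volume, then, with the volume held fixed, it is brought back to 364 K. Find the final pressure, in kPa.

Adiabatic step (PV^γ = const): P₂ = 188×(1/18.4)^(1.67) = 1.452 kPa; T₂ = 364×(1/18.4)^(0.67) = 51.72 K.
Isochoric: P₃ = P₂(T₃/T₂) = 1.452 × (364/51.72) = 10.22 kPa.

P₃ ≈ 10.2 kPa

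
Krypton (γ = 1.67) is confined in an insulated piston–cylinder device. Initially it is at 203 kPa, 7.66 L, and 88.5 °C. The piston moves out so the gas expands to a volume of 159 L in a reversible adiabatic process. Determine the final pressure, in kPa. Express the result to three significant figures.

Adiabatic: P₁V₁^γ = P₂V₂^γ ⇒ P₂ = P₁ (V₁/V₂)^γ.
P₂ = 203 × (7.66/159)^(1.67) = 1.282 kPa.

P₂ ≈ 1.28 kPa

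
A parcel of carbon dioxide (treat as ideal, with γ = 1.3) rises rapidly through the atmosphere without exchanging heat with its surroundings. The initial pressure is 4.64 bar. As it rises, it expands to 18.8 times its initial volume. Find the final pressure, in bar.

Adiabatic: P₁V₁^γ = P₂V₂^γ ⇒ P₂ = P₁ (V₁/V₂)^γ.
P₂ = 4.64 × (1/18.8)^(1.3) = 0.1024 bar.

P₂ ≈ 0.102 bar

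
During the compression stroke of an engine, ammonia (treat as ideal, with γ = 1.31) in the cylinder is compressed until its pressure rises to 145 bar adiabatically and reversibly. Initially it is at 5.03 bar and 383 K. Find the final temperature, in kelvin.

T₂ ≈ 848 K

Adiabatic: T₂/T₁ = (P₂/P₁)^((γ−1)/γ).
T₂ = 383 × (145/5.03)^(0.237) = 848.5 K.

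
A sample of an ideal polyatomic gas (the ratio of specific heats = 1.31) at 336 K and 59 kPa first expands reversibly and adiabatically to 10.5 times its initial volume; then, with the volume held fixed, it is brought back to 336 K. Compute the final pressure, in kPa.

Adiabatic step (PV^γ = const): P₂ = 59×(1/10.5)^(1.31) = 2.711 kPa; T₂ = 336×(1/10.5)^(0.31) = 162.1 K.
Isochoric: P₃ = P₂(T₃/T₂) = 2.711 × (336/162.1) = 5.619 kPa.

P₃ ≈ 5.62 kPa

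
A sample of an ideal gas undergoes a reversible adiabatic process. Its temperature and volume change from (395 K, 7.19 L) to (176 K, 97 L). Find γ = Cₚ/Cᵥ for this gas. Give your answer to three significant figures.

γ ≈ 1.31

TV^(γ−1) = const ⇒ γ − 1 = ln(T₂/T₁) / ln(V₁/V₂).
γ = 1 + ln(176/395) / ln(7.19/97) = 1.311.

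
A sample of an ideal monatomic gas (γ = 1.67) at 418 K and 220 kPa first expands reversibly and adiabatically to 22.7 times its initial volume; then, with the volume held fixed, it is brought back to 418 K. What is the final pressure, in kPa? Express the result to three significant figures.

Adiabatic step (PV^γ = const): P₂ = 220×(1/22.7)^(1.67) = 1.196 kPa; T₂ = 418×(1/22.7)^(0.67) = 51.6 K.
Isochoric: P₃ = P₂(T₃/T₂) = 1.196 × (418/51.6) = 9.692 kPa.

P₃ ≈ 9.69 kPa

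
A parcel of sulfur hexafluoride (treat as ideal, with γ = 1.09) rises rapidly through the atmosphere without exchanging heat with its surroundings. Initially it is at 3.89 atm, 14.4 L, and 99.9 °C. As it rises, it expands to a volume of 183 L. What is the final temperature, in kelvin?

Adiabatic: T₁V₁^(γ−1) = T₂V₂^(γ−1) ⇒ T₂ = T₁ (V₁/V₂)^(γ−1).
T₁ = 99.9 °C = 373 K.
T₂ = 373 × (14.4/183)^(0.09) = 296.8 K.

T₂ ≈ 297 K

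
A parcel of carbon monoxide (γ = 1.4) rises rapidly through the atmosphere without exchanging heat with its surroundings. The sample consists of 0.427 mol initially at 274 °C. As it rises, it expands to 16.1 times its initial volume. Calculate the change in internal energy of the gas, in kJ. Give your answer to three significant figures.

For a reversible adiabat TV^(γ−1) is constant, so T₂ = T₁ (V₁/V₂)^(γ−1).
T₁ = 274 °C = 547.1 K.
T₂ = 547.1 × (1/16.1)^(0.4) = 180 K.
Q = 0, so ΔU = W_on_gas = nCᵥΔT with Cᵥ = R/(γ−1) = 20.79 J/(mol·K).
ΔU = 0.427 × 20.79 × (180 − 547.1) = -3258 J.

ΔU ≈ -3.26 kJ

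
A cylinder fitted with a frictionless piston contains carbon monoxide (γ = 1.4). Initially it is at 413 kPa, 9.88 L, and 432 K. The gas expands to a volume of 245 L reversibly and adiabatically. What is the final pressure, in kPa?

P₂ ≈ 4.61 kPa

Adiabatic: P₁V₁^γ = P₂V₂^γ ⇒ P₂ = P₁ (V₁/V₂)^γ.
P₂ = 413 × (9.88/245)^(1.4) = 4.611 kPa.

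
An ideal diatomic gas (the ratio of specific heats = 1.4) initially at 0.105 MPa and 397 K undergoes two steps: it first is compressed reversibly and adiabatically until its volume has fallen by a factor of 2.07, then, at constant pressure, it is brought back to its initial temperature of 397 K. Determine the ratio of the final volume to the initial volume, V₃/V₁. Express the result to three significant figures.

Adiabatic step: V₂/V₁ = 0.4831; T₂ = T₁·2.07^(0.4) = 531.1 K.
Isobaric step: V₃/V₂ = T₃/T₂ = 397/531.1.
V₃/V₁ = (V₂/V₁)(V₃/V₂) = 0.4831 × (397/531.1) = 0.3611.

V₃/V₁ ≈ 0.361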